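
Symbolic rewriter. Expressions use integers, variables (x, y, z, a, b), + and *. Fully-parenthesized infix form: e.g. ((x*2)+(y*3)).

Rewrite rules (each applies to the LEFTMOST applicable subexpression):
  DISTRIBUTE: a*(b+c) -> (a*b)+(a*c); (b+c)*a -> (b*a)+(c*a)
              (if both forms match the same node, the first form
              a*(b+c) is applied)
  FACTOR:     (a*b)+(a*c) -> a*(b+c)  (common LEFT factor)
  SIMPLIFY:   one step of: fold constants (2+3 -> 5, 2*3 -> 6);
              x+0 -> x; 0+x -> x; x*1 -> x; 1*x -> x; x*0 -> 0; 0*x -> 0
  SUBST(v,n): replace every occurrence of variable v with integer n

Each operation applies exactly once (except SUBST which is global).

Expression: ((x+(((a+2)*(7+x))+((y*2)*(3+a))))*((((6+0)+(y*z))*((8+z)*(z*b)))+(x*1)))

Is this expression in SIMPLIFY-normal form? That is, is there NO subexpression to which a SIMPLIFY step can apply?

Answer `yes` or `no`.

Expression: ((x+(((a+2)*(7+x))+((y*2)*(3+a))))*((((6+0)+(y*z))*((8+z)*(z*b)))+(x*1)))
Scanning for simplifiable subexpressions (pre-order)...
  at root: ((x+(((a+2)*(7+x))+((y*2)*(3+a))))*((((6+0)+(y*z))*((8+z)*(z*b)))+(x*1))) (not simplifiable)
  at L: (x+(((a+2)*(7+x))+((y*2)*(3+a)))) (not simplifiable)
  at LR: (((a+2)*(7+x))+((y*2)*(3+a))) (not simplifiable)
  at LRL: ((a+2)*(7+x)) (not simplifiable)
  at LRLL: (a+2) (not simplifiable)
  at LRLR: (7+x) (not simplifiable)
  at LRR: ((y*2)*(3+a)) (not simplifiable)
  at LRRL: (y*2) (not simplifiable)
  at LRRR: (3+a) (not simplifiable)
  at R: ((((6+0)+(y*z))*((8+z)*(z*b)))+(x*1)) (not simplifiable)
  at RL: (((6+0)+(y*z))*((8+z)*(z*b))) (not simplifiable)
  at RLL: ((6+0)+(y*z)) (not simplifiable)
  at RLLL: (6+0) (SIMPLIFIABLE)
  at RLLR: (y*z) (not simplifiable)
  at RLR: ((8+z)*(z*b)) (not simplifiable)
  at RLRL: (8+z) (not simplifiable)
  at RLRR: (z*b) (not simplifiable)
  at RR: (x*1) (SIMPLIFIABLE)
Found simplifiable subexpr at path RLLL: (6+0)
One SIMPLIFY step would give: ((x+(((a+2)*(7+x))+((y*2)*(3+a))))*(((6+(y*z))*((8+z)*(z*b)))+(x*1)))
-> NOT in normal form.

Answer: no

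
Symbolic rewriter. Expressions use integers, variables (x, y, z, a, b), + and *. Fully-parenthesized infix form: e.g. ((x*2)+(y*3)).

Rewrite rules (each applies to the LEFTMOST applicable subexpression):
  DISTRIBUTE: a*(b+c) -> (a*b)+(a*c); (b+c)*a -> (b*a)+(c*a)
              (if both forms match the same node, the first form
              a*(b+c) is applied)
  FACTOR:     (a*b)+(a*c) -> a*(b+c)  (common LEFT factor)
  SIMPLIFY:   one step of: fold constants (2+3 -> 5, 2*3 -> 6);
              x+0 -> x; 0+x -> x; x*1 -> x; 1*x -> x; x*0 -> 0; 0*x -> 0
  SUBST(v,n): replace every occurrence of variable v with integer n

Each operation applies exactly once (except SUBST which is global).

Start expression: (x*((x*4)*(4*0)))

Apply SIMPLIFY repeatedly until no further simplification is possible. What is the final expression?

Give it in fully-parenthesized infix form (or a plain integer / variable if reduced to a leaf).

Start: (x*((x*4)*(4*0)))
Step 1: at RR: (4*0) -> 0; overall: (x*((x*4)*(4*0))) -> (x*((x*4)*0))
Step 2: at R: ((x*4)*0) -> 0; overall: (x*((x*4)*0)) -> (x*0)
Step 3: at root: (x*0) -> 0; overall: (x*0) -> 0
Fixed point: 0

Answer: 0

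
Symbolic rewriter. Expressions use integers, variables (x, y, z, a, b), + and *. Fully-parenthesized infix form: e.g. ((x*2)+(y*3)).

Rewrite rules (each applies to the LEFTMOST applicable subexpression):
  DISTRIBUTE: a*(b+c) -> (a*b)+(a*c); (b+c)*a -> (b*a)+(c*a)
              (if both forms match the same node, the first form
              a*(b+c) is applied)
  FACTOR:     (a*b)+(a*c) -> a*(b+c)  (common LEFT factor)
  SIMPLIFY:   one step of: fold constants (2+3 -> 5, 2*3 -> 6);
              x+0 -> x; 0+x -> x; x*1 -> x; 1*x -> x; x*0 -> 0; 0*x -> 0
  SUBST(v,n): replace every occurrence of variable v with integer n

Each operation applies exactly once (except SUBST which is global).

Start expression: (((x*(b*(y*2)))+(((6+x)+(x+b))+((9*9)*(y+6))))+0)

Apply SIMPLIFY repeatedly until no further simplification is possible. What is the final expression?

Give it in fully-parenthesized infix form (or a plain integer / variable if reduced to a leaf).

Start: (((x*(b*(y*2)))+(((6+x)+(x+b))+((9*9)*(y+6))))+0)
Step 1: at root: (((x*(b*(y*2)))+(((6+x)+(x+b))+((9*9)*(y+6))))+0) -> ((x*(b*(y*2)))+(((6+x)+(x+b))+((9*9)*(y+6)))); overall: (((x*(b*(y*2)))+(((6+x)+(x+b))+((9*9)*(y+6))))+0) -> ((x*(b*(y*2)))+(((6+x)+(x+b))+((9*9)*(y+6))))
Step 2: at RRL: (9*9) -> 81; overall: ((x*(b*(y*2)))+(((6+x)+(x+b))+((9*9)*(y+6)))) -> ((x*(b*(y*2)))+(((6+x)+(x+b))+(81*(y+6))))
Fixed point: ((x*(b*(y*2)))+(((6+x)+(x+b))+(81*(y+6))))

Answer: ((x*(b*(y*2)))+(((6+x)+(x+b))+(81*(y+6))))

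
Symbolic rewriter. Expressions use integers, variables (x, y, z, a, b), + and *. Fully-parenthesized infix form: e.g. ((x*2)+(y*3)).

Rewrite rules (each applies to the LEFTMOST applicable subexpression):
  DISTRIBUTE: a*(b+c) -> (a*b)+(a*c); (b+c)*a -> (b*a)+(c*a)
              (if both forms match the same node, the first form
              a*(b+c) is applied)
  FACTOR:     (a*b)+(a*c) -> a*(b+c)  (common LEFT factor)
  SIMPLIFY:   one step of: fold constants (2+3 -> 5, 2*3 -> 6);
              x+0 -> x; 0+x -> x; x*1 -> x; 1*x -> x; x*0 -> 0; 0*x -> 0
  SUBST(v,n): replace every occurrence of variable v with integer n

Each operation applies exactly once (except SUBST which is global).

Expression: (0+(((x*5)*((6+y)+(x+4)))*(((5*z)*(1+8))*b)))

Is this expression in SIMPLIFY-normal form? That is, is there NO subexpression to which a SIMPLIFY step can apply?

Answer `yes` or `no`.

Answer: no

Derivation:
Expression: (0+(((x*5)*((6+y)+(x+4)))*(((5*z)*(1+8))*b)))
Scanning for simplifiable subexpressions (pre-order)...
  at root: (0+(((x*5)*((6+y)+(x+4)))*(((5*z)*(1+8))*b))) (SIMPLIFIABLE)
  at R: (((x*5)*((6+y)+(x+4)))*(((5*z)*(1+8))*b)) (not simplifiable)
  at RL: ((x*5)*((6+y)+(x+4))) (not simplifiable)
  at RLL: (x*5) (not simplifiable)
  at RLR: ((6+y)+(x+4)) (not simplifiable)
  at RLRL: (6+y) (not simplifiable)
  at RLRR: (x+4) (not simplifiable)
  at RR: (((5*z)*(1+8))*b) (not simplifiable)
  at RRL: ((5*z)*(1+8)) (not simplifiable)
  at RRLL: (5*z) (not simplifiable)
  at RRLR: (1+8) (SIMPLIFIABLE)
Found simplifiable subexpr at path root: (0+(((x*5)*((6+y)+(x+4)))*(((5*z)*(1+8))*b)))
One SIMPLIFY step would give: (((x*5)*((6+y)+(x+4)))*(((5*z)*(1+8))*b))
-> NOT in normal form.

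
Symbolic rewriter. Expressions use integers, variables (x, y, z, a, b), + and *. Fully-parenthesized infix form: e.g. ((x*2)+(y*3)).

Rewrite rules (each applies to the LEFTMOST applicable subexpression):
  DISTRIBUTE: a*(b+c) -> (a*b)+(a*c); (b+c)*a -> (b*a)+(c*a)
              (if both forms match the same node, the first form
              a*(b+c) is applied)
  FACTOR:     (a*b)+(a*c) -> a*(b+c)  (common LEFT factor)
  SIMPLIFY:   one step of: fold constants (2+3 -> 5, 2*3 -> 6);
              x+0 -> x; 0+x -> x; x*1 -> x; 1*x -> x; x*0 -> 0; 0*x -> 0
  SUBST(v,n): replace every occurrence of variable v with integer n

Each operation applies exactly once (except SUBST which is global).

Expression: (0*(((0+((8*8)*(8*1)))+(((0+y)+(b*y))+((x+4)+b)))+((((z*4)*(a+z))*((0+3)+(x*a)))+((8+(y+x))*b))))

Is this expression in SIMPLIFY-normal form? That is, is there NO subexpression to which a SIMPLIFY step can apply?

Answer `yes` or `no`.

Expression: (0*(((0+((8*8)*(8*1)))+(((0+y)+(b*y))+((x+4)+b)))+((((z*4)*(a+z))*((0+3)+(x*a)))+((8+(y+x))*b))))
Scanning for simplifiable subexpressions (pre-order)...
  at root: (0*(((0+((8*8)*(8*1)))+(((0+y)+(b*y))+((x+4)+b)))+((((z*4)*(a+z))*((0+3)+(x*a)))+((8+(y+x))*b)))) (SIMPLIFIABLE)
  at R: (((0+((8*8)*(8*1)))+(((0+y)+(b*y))+((x+4)+b)))+((((z*4)*(a+z))*((0+3)+(x*a)))+((8+(y+x))*b))) (not simplifiable)
  at RL: ((0+((8*8)*(8*1)))+(((0+y)+(b*y))+((x+4)+b))) (not simplifiable)
  at RLL: (0+((8*8)*(8*1))) (SIMPLIFIABLE)
  at RLLR: ((8*8)*(8*1)) (not simplifiable)
  at RLLRL: (8*8) (SIMPLIFIABLE)
  at RLLRR: (8*1) (SIMPLIFIABLE)
  at RLR: (((0+y)+(b*y))+((x+4)+b)) (not simplifiable)
  at RLRL: ((0+y)+(b*y)) (not simplifiable)
  at RLRLL: (0+y) (SIMPLIFIABLE)
  at RLRLR: (b*y) (not simplifiable)
  at RLRR: ((x+4)+b) (not simplifiable)
  at RLRRL: (x+4) (not simplifiable)
  at RR: ((((z*4)*(a+z))*((0+3)+(x*a)))+((8+(y+x))*b)) (not simplifiable)
  at RRL: (((z*4)*(a+z))*((0+3)+(x*a))) (not simplifiable)
  at RRLL: ((z*4)*(a+z)) (not simplifiable)
  at RRLLL: (z*4) (not simplifiable)
  at RRLLR: (a+z) (not simplifiable)
  at RRLR: ((0+3)+(x*a)) (not simplifiable)
  at RRLRL: (0+3) (SIMPLIFIABLE)
  at RRLRR: (x*a) (not simplifiable)
  at RRR: ((8+(y+x))*b) (not simplifiable)
  at RRRL: (8+(y+x)) (not simplifiable)
  at RRRLR: (y+x) (not simplifiable)
Found simplifiable subexpr at path root: (0*(((0+((8*8)*(8*1)))+(((0+y)+(b*y))+((x+4)+b)))+((((z*4)*(a+z))*((0+3)+(x*a)))+((8+(y+x))*b))))
One SIMPLIFY step would give: 0
-> NOT in normal form.

Answer: no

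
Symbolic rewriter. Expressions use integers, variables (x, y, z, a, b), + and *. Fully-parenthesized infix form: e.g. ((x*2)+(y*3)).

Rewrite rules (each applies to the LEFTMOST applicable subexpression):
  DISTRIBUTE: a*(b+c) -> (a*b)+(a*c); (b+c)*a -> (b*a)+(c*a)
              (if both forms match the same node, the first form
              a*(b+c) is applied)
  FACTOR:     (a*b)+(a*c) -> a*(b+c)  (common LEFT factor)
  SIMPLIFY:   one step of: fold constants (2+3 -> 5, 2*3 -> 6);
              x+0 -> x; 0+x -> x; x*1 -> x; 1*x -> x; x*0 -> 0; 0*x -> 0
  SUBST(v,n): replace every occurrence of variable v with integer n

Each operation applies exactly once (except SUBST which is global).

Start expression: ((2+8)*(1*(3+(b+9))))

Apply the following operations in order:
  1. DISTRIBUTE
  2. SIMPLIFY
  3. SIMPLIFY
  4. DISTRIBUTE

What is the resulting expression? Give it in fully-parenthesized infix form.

Start: ((2+8)*(1*(3+(b+9))))
Apply DISTRIBUTE at root (target: ((2+8)*(1*(3+(b+9))))): ((2+8)*(1*(3+(b+9)))) -> ((2*(1*(3+(b+9))))+(8*(1*(3+(b+9)))))
Apply SIMPLIFY at LR (target: (1*(3+(b+9)))): ((2*(1*(3+(b+9))))+(8*(1*(3+(b+9))))) -> ((2*(3+(b+9)))+(8*(1*(3+(b+9)))))
Apply SIMPLIFY at RR (target: (1*(3+(b+9)))): ((2*(3+(b+9)))+(8*(1*(3+(b+9))))) -> ((2*(3+(b+9)))+(8*(3+(b+9))))
Apply DISTRIBUTE at L (target: (2*(3+(b+9)))): ((2*(3+(b+9)))+(8*(3+(b+9)))) -> (((2*3)+(2*(b+9)))+(8*(3+(b+9))))

Answer: (((2*3)+(2*(b+9)))+(8*(3+(b+9))))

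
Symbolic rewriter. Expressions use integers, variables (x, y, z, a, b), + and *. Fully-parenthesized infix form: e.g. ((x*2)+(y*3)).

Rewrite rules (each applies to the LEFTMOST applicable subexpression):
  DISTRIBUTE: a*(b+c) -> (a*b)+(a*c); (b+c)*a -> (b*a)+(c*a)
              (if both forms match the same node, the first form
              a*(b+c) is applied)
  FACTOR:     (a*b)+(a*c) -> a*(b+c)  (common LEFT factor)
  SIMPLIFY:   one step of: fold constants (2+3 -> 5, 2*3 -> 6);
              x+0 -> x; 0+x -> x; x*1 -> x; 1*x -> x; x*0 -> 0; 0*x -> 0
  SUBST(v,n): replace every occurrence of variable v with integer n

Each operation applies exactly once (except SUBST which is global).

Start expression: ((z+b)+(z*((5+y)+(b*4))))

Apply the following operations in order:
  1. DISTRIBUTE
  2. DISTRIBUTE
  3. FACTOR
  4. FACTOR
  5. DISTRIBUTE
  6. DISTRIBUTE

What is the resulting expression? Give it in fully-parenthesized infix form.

Answer: ((z+b)+(((z*5)+(z*y))+(z*(b*4))))

Derivation:
Start: ((z+b)+(z*((5+y)+(b*4))))
Apply DISTRIBUTE at R (target: (z*((5+y)+(b*4)))): ((z+b)+(z*((5+y)+(b*4)))) -> ((z+b)+((z*(5+y))+(z*(b*4))))
Apply DISTRIBUTE at RL (target: (z*(5+y))): ((z+b)+((z*(5+y))+(z*(b*4)))) -> ((z+b)+(((z*5)+(z*y))+(z*(b*4))))
Apply FACTOR at RL (target: ((z*5)+(z*y))): ((z+b)+(((z*5)+(z*y))+(z*(b*4)))) -> ((z+b)+((z*(5+y))+(z*(b*4))))
Apply FACTOR at R (target: ((z*(5+y))+(z*(b*4)))): ((z+b)+((z*(5+y))+(z*(b*4)))) -> ((z+b)+(z*((5+y)+(b*4))))
Apply DISTRIBUTE at R (target: (z*((5+y)+(b*4)))): ((z+b)+(z*((5+y)+(b*4)))) -> ((z+b)+((z*(5+y))+(z*(b*4))))
Apply DISTRIBUTE at RL (target: (z*(5+y))): ((z+b)+((z*(5+y))+(z*(b*4)))) -> ((z+b)+(((z*5)+(z*y))+(z*(b*4))))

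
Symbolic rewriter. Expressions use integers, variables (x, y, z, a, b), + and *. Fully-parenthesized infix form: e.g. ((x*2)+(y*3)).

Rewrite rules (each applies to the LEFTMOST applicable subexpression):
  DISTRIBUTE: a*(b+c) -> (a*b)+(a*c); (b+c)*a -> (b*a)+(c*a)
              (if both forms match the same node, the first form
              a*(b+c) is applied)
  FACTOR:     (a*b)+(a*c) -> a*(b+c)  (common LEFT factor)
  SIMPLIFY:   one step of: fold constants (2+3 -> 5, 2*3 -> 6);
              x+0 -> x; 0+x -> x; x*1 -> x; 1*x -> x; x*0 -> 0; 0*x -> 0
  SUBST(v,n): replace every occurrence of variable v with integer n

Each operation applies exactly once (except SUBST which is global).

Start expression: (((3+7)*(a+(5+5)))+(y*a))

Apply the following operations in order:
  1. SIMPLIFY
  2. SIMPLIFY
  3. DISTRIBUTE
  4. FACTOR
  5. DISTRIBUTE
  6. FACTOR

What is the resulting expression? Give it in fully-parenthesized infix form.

Start: (((3+7)*(a+(5+5)))+(y*a))
Apply SIMPLIFY at LL (target: (3+7)): (((3+7)*(a+(5+5)))+(y*a)) -> ((10*(a+(5+5)))+(y*a))
Apply SIMPLIFY at LRR (target: (5+5)): ((10*(a+(5+5)))+(y*a)) -> ((10*(a+10))+(y*a))
Apply DISTRIBUTE at L (target: (10*(a+10))): ((10*(a+10))+(y*a)) -> (((10*a)+(10*10))+(y*a))
Apply FACTOR at L (target: ((10*a)+(10*10))): (((10*a)+(10*10))+(y*a)) -> ((10*(a+10))+(y*a))
Apply DISTRIBUTE at L (target: (10*(a+10))): ((10*(a+10))+(y*a)) -> (((10*a)+(10*10))+(y*a))
Apply FACTOR at L (target: ((10*a)+(10*10))): (((10*a)+(10*10))+(y*a)) -> ((10*(a+10))+(y*a))

Answer: ((10*(a+10))+(y*a))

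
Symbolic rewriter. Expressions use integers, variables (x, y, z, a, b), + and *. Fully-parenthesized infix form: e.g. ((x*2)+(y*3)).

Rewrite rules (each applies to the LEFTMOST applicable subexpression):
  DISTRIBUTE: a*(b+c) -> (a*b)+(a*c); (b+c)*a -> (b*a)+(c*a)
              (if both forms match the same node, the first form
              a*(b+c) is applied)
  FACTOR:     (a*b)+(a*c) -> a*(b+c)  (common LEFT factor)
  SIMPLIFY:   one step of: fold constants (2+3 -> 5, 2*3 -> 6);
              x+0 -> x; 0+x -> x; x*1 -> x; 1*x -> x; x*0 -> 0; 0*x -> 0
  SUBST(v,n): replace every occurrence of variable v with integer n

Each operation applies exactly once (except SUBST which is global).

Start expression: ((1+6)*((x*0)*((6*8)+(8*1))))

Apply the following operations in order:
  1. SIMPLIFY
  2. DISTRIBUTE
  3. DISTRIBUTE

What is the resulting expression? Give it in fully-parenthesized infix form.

Answer: ((7*((x*0)*(6*8)))+(7*((x*0)*(8*1))))

Derivation:
Start: ((1+6)*((x*0)*((6*8)+(8*1))))
Apply SIMPLIFY at L (target: (1+6)): ((1+6)*((x*0)*((6*8)+(8*1)))) -> (7*((x*0)*((6*8)+(8*1))))
Apply DISTRIBUTE at R (target: ((x*0)*((6*8)+(8*1)))): (7*((x*0)*((6*8)+(8*1)))) -> (7*(((x*0)*(6*8))+((x*0)*(8*1))))
Apply DISTRIBUTE at root (target: (7*(((x*0)*(6*8))+((x*0)*(8*1))))): (7*(((x*0)*(6*8))+((x*0)*(8*1)))) -> ((7*((x*0)*(6*8)))+(7*((x*0)*(8*1))))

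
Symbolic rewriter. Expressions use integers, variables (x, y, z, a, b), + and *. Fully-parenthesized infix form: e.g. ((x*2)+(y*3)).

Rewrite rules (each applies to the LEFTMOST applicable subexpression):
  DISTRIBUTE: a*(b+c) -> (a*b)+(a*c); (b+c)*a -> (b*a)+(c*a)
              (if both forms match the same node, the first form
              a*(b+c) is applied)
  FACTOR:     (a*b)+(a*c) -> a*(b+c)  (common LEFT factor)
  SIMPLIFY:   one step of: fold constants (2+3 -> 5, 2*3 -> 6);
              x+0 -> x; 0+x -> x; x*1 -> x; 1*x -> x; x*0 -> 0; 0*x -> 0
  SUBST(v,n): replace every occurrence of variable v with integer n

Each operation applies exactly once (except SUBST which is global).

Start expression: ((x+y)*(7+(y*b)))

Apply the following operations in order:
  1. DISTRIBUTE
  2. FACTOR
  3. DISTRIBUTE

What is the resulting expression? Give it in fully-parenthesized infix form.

Answer: (((x+y)*7)+((x+y)*(y*b)))

Derivation:
Start: ((x+y)*(7+(y*b)))
Apply DISTRIBUTE at root (target: ((x+y)*(7+(y*b)))): ((x+y)*(7+(y*b))) -> (((x+y)*7)+((x+y)*(y*b)))
Apply FACTOR at root (target: (((x+y)*7)+((x+y)*(y*b)))): (((x+y)*7)+((x+y)*(y*b))) -> ((x+y)*(7+(y*b)))
Apply DISTRIBUTE at root (target: ((x+y)*(7+(y*b)))): ((x+y)*(7+(y*b))) -> (((x+y)*7)+((x+y)*(y*b)))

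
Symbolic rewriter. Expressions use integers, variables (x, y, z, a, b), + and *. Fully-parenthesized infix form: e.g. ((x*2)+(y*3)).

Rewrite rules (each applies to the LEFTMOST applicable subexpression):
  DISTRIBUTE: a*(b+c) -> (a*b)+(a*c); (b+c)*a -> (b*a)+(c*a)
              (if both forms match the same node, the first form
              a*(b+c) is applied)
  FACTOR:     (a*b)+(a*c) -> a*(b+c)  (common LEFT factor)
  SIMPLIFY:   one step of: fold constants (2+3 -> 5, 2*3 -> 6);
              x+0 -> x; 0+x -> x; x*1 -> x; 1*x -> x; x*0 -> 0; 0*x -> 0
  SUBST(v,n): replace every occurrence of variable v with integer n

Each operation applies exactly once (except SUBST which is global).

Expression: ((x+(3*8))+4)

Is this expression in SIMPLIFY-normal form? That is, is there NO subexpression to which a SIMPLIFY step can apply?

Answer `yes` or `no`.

Expression: ((x+(3*8))+4)
Scanning for simplifiable subexpressions (pre-order)...
  at root: ((x+(3*8))+4) (not simplifiable)
  at L: (x+(3*8)) (not simplifiable)
  at LR: (3*8) (SIMPLIFIABLE)
Found simplifiable subexpr at path LR: (3*8)
One SIMPLIFY step would give: ((x+24)+4)
-> NOT in normal form.

Answer: no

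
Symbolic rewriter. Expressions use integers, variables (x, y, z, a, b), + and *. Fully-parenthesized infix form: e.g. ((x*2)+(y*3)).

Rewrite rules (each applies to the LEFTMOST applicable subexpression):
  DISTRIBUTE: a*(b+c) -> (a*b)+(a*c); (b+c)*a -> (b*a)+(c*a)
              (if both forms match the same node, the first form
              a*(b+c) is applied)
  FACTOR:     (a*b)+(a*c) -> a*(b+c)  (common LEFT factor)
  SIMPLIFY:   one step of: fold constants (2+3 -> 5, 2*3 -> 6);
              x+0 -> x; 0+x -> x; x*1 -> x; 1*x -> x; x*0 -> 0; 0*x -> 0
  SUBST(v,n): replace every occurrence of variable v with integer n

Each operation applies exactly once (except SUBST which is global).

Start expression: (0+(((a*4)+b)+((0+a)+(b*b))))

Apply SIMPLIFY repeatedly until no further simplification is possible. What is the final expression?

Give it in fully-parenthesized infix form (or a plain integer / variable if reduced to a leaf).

Start: (0+(((a*4)+b)+((0+a)+(b*b))))
Step 1: at root: (0+(((a*4)+b)+((0+a)+(b*b)))) -> (((a*4)+b)+((0+a)+(b*b))); overall: (0+(((a*4)+b)+((0+a)+(b*b)))) -> (((a*4)+b)+((0+a)+(b*b)))
Step 2: at RL: (0+a) -> a; overall: (((a*4)+b)+((0+a)+(b*b))) -> (((a*4)+b)+(a+(b*b)))
Fixed point: (((a*4)+b)+(a+(b*b)))

Answer: (((a*4)+b)+(a+(b*b)))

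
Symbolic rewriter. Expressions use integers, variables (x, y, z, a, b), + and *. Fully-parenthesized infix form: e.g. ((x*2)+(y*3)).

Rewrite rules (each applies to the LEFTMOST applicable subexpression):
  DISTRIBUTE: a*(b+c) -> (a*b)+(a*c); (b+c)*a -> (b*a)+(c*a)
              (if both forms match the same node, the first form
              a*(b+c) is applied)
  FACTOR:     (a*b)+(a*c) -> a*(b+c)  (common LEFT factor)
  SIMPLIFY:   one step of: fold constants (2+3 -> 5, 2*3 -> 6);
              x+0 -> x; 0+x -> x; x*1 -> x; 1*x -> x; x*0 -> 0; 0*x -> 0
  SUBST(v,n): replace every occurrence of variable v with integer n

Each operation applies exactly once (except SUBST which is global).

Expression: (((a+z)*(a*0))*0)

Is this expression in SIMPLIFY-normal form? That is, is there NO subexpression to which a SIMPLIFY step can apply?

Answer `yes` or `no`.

Expression: (((a+z)*(a*0))*0)
Scanning for simplifiable subexpressions (pre-order)...
  at root: (((a+z)*(a*0))*0) (SIMPLIFIABLE)
  at L: ((a+z)*(a*0)) (not simplifiable)
  at LL: (a+z) (not simplifiable)
  at LR: (a*0) (SIMPLIFIABLE)
Found simplifiable subexpr at path root: (((a+z)*(a*0))*0)
One SIMPLIFY step would give: 0
-> NOT in normal form.

Answer: no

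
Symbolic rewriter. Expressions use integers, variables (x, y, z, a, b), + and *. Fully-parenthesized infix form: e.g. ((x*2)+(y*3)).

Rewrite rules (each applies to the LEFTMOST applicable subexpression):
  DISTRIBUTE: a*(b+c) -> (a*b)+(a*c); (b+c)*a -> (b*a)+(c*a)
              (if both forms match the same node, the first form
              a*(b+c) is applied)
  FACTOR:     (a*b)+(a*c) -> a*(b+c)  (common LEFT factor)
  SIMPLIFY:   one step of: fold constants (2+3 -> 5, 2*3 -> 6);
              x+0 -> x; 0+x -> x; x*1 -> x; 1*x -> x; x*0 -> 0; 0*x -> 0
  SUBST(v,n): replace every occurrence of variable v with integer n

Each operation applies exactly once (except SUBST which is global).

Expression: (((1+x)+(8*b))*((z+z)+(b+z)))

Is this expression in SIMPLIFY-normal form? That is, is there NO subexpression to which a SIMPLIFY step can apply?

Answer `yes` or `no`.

Expression: (((1+x)+(8*b))*((z+z)+(b+z)))
Scanning for simplifiable subexpressions (pre-order)...
  at root: (((1+x)+(8*b))*((z+z)+(b+z))) (not simplifiable)
  at L: ((1+x)+(8*b)) (not simplifiable)
  at LL: (1+x) (not simplifiable)
  at LR: (8*b) (not simplifiable)
  at R: ((z+z)+(b+z)) (not simplifiable)
  at RL: (z+z) (not simplifiable)
  at RR: (b+z) (not simplifiable)
Result: no simplifiable subexpression found -> normal form.

Answer: yes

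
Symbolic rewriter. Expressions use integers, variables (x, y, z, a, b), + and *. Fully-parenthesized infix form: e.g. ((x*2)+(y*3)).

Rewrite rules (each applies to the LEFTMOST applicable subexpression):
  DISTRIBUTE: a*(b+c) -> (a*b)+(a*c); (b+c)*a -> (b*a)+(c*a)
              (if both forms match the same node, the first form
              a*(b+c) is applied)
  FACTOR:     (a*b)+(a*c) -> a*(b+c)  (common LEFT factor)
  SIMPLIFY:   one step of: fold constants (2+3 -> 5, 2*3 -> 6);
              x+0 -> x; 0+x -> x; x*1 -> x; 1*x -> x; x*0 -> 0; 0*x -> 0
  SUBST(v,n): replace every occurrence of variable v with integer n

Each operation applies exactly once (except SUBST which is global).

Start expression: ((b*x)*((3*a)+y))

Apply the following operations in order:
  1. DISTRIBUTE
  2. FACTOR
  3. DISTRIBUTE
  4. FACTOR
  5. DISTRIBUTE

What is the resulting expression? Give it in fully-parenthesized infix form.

Start: ((b*x)*((3*a)+y))
Apply DISTRIBUTE at root (target: ((b*x)*((3*a)+y))): ((b*x)*((3*a)+y)) -> (((b*x)*(3*a))+((b*x)*y))
Apply FACTOR at root (target: (((b*x)*(3*a))+((b*x)*y))): (((b*x)*(3*a))+((b*x)*y)) -> ((b*x)*((3*a)+y))
Apply DISTRIBUTE at root (target: ((b*x)*((3*a)+y))): ((b*x)*((3*a)+y)) -> (((b*x)*(3*a))+((b*x)*y))
Apply FACTOR at root (target: (((b*x)*(3*a))+((b*x)*y))): (((b*x)*(3*a))+((b*x)*y)) -> ((b*x)*((3*a)+y))
Apply DISTRIBUTE at root (target: ((b*x)*((3*a)+y))): ((b*x)*((3*a)+y)) -> (((b*x)*(3*a))+((b*x)*y))

Answer: (((b*x)*(3*a))+((b*x)*y))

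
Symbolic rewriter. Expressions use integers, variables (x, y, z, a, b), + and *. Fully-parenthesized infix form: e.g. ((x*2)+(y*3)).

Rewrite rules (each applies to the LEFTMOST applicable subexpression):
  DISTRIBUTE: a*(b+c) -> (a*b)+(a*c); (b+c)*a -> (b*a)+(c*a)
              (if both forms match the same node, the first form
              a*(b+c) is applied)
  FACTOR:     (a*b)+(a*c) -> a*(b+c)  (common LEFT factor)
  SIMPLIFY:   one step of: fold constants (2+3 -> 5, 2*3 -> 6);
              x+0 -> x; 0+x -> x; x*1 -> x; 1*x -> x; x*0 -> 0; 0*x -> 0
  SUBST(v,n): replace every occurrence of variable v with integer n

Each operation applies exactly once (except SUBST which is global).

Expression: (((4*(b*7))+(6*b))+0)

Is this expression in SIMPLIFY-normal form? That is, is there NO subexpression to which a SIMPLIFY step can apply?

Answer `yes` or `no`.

Answer: no

Derivation:
Expression: (((4*(b*7))+(6*b))+0)
Scanning for simplifiable subexpressions (pre-order)...
  at root: (((4*(b*7))+(6*b))+0) (SIMPLIFIABLE)
  at L: ((4*(b*7))+(6*b)) (not simplifiable)
  at LL: (4*(b*7)) (not simplifiable)
  at LLR: (b*7) (not simplifiable)
  at LR: (6*b) (not simplifiable)
Found simplifiable subexpr at path root: (((4*(b*7))+(6*b))+0)
One SIMPLIFY step would give: ((4*(b*7))+(6*b))
-> NOT in normal form.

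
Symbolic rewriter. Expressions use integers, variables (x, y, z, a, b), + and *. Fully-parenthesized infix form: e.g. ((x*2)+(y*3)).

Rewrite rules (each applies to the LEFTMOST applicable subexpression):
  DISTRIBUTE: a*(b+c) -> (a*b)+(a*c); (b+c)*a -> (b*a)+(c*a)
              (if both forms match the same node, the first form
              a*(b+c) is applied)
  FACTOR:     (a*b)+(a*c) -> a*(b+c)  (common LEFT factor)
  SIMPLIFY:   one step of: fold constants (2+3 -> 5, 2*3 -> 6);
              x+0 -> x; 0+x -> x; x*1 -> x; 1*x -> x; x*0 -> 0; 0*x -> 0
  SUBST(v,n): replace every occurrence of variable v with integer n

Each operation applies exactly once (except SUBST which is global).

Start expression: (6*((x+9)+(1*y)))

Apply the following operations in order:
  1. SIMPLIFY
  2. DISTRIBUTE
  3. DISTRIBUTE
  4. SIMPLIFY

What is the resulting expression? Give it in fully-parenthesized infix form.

Start: (6*((x+9)+(1*y)))
Apply SIMPLIFY at RR (target: (1*y)): (6*((x+9)+(1*y))) -> (6*((x+9)+y))
Apply DISTRIBUTE at root (target: (6*((x+9)+y))): (6*((x+9)+y)) -> ((6*(x+9))+(6*y))
Apply DISTRIBUTE at L (target: (6*(x+9))): ((6*(x+9))+(6*y)) -> (((6*x)+(6*9))+(6*y))
Apply SIMPLIFY at LR (target: (6*9)): (((6*x)+(6*9))+(6*y)) -> (((6*x)+54)+(6*y))

Answer: (((6*x)+54)+(6*y))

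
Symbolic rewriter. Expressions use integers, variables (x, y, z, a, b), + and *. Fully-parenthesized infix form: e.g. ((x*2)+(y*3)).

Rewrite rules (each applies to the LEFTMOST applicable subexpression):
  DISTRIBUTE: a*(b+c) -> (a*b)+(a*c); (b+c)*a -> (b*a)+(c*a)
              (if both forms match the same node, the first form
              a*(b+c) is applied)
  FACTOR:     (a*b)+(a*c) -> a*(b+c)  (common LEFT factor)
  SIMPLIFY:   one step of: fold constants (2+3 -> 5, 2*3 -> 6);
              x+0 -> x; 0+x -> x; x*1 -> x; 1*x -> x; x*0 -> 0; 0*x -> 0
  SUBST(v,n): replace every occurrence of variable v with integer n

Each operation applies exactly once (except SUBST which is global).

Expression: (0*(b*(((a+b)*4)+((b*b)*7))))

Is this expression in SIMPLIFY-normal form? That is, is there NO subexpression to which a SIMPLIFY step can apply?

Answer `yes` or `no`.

Answer: no

Derivation:
Expression: (0*(b*(((a+b)*4)+((b*b)*7))))
Scanning for simplifiable subexpressions (pre-order)...
  at root: (0*(b*(((a+b)*4)+((b*b)*7)))) (SIMPLIFIABLE)
  at R: (b*(((a+b)*4)+((b*b)*7))) (not simplifiable)
  at RR: (((a+b)*4)+((b*b)*7)) (not simplifiable)
  at RRL: ((a+b)*4) (not simplifiable)
  at RRLL: (a+b) (not simplifiable)
  at RRR: ((b*b)*7) (not simplifiable)
  at RRRL: (b*b) (not simplifiable)
Found simplifiable subexpr at path root: (0*(b*(((a+b)*4)+((b*b)*7))))
One SIMPLIFY step would give: 0
-> NOT in normal form.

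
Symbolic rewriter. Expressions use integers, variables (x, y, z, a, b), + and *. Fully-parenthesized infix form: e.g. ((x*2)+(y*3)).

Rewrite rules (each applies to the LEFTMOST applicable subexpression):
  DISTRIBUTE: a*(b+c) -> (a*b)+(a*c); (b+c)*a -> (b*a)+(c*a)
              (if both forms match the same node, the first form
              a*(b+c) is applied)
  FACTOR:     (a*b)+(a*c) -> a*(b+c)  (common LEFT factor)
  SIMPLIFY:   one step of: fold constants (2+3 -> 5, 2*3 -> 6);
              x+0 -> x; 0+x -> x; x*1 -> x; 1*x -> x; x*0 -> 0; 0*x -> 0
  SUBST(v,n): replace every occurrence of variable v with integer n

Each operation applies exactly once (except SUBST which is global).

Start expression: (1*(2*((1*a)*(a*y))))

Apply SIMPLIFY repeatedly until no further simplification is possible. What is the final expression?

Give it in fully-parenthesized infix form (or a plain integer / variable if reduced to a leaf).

Answer: (2*(a*(a*y)))

Derivation:
Start: (1*(2*((1*a)*(a*y))))
Step 1: at root: (1*(2*((1*a)*(a*y)))) -> (2*((1*a)*(a*y))); overall: (1*(2*((1*a)*(a*y)))) -> (2*((1*a)*(a*y)))
Step 2: at RL: (1*a) -> a; overall: (2*((1*a)*(a*y))) -> (2*(a*(a*y)))
Fixed point: (2*(a*(a*y)))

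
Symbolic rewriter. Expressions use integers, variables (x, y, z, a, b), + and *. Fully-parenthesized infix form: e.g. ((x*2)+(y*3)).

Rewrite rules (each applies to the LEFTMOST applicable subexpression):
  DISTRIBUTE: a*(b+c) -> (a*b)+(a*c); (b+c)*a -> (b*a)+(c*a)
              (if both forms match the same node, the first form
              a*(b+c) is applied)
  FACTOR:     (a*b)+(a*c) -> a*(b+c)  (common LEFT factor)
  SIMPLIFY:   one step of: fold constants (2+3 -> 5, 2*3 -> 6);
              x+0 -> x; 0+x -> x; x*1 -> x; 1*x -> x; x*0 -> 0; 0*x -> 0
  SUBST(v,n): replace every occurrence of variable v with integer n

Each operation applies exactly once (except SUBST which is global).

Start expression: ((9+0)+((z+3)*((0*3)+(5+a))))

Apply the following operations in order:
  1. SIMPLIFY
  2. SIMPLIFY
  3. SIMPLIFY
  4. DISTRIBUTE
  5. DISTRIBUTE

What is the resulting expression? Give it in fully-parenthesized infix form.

Answer: (9+(((z*5)+(3*5))+((z+3)*a)))

Derivation:
Start: ((9+0)+((z+3)*((0*3)+(5+a))))
Apply SIMPLIFY at L (target: (9+0)): ((9+0)+((z+3)*((0*3)+(5+a)))) -> (9+((z+3)*((0*3)+(5+a))))
Apply SIMPLIFY at RRL (target: (0*3)): (9+((z+3)*((0*3)+(5+a)))) -> (9+((z+3)*(0+(5+a))))
Apply SIMPLIFY at RR (target: (0+(5+a))): (9+((z+3)*(0+(5+a)))) -> (9+((z+3)*(5+a)))
Apply DISTRIBUTE at R (target: ((z+3)*(5+a))): (9+((z+3)*(5+a))) -> (9+(((z+3)*5)+((z+3)*a)))
Apply DISTRIBUTE at RL (target: ((z+3)*5)): (9+(((z+3)*5)+((z+3)*a))) -> (9+(((z*5)+(3*5))+((z+3)*a)))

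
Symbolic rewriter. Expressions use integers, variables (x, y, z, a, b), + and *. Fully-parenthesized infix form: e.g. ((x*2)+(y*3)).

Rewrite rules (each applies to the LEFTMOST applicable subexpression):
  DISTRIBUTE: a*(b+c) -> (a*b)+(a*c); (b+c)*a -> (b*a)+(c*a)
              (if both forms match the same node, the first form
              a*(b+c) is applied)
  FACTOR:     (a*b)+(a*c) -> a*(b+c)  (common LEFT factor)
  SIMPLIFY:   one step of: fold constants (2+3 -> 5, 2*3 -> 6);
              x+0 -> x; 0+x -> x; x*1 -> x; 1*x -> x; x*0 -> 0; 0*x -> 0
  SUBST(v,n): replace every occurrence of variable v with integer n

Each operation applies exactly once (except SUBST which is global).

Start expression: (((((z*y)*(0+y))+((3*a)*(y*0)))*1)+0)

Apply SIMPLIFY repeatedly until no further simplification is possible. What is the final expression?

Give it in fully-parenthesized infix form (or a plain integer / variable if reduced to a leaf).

Answer: ((z*y)*y)

Derivation:
Start: (((((z*y)*(0+y))+((3*a)*(y*0)))*1)+0)
Step 1: at root: (((((z*y)*(0+y))+((3*a)*(y*0)))*1)+0) -> ((((z*y)*(0+y))+((3*a)*(y*0)))*1); overall: (((((z*y)*(0+y))+((3*a)*(y*0)))*1)+0) -> ((((z*y)*(0+y))+((3*a)*(y*0)))*1)
Step 2: at root: ((((z*y)*(0+y))+((3*a)*(y*0)))*1) -> (((z*y)*(0+y))+((3*a)*(y*0))); overall: ((((z*y)*(0+y))+((3*a)*(y*0)))*1) -> (((z*y)*(0+y))+((3*a)*(y*0)))
Step 3: at LR: (0+y) -> y; overall: (((z*y)*(0+y))+((3*a)*(y*0))) -> (((z*y)*y)+((3*a)*(y*0)))
Step 4: at RR: (y*0) -> 0; overall: (((z*y)*y)+((3*a)*(y*0))) -> (((z*y)*y)+((3*a)*0))
Step 5: at R: ((3*a)*0) -> 0; overall: (((z*y)*y)+((3*a)*0)) -> (((z*y)*y)+0)
Step 6: at root: (((z*y)*y)+0) -> ((z*y)*y); overall: (((z*y)*y)+0) -> ((z*y)*y)
Fixed point: ((z*y)*y)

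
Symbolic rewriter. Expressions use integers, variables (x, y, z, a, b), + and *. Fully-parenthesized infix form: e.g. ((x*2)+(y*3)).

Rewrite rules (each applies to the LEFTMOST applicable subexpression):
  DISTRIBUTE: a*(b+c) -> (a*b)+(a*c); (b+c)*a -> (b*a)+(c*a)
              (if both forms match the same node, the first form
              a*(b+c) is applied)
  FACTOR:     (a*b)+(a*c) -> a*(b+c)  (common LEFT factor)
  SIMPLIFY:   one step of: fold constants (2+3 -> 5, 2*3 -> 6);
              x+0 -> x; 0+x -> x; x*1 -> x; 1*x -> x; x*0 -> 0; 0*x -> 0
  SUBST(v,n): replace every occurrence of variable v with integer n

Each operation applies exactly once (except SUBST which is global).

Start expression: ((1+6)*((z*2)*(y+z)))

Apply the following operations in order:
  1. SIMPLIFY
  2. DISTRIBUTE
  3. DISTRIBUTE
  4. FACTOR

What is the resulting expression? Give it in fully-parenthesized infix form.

Answer: (7*(((z*2)*y)+((z*2)*z)))

Derivation:
Start: ((1+6)*((z*2)*(y+z)))
Apply SIMPLIFY at L (target: (1+6)): ((1+6)*((z*2)*(y+z))) -> (7*((z*2)*(y+z)))
Apply DISTRIBUTE at R (target: ((z*2)*(y+z))): (7*((z*2)*(y+z))) -> (7*(((z*2)*y)+((z*2)*z)))
Apply DISTRIBUTE at root (target: (7*(((z*2)*y)+((z*2)*z)))): (7*(((z*2)*y)+((z*2)*z))) -> ((7*((z*2)*y))+(7*((z*2)*z)))
Apply FACTOR at root (target: ((7*((z*2)*y))+(7*((z*2)*z)))): ((7*((z*2)*y))+(7*((z*2)*z))) -> (7*(((z*2)*y)+((z*2)*z)))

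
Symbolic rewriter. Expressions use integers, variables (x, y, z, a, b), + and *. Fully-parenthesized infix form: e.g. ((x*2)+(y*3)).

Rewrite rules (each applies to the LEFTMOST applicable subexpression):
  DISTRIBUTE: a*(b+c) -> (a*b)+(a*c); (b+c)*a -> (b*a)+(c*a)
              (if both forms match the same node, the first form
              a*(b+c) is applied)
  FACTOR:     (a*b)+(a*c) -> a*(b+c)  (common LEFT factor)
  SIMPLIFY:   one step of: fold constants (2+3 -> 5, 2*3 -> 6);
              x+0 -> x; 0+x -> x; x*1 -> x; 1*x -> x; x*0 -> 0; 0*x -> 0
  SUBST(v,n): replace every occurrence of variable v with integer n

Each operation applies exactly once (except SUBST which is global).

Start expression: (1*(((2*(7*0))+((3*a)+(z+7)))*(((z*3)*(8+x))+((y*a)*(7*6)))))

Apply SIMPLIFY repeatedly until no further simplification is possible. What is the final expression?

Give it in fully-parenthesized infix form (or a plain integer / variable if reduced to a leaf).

Answer: (((3*a)+(z+7))*(((z*3)*(8+x))+((y*a)*42)))

Derivation:
Start: (1*(((2*(7*0))+((3*a)+(z+7)))*(((z*3)*(8+x))+((y*a)*(7*6)))))
Step 1: at root: (1*(((2*(7*0))+((3*a)+(z+7)))*(((z*3)*(8+x))+((y*a)*(7*6))))) -> (((2*(7*0))+((3*a)+(z+7)))*(((z*3)*(8+x))+((y*a)*(7*6)))); overall: (1*(((2*(7*0))+((3*a)+(z+7)))*(((z*3)*(8+x))+((y*a)*(7*6))))) -> (((2*(7*0))+((3*a)+(z+7)))*(((z*3)*(8+x))+((y*a)*(7*6))))
Step 2: at LLR: (7*0) -> 0; overall: (((2*(7*0))+((3*a)+(z+7)))*(((z*3)*(8+x))+((y*a)*(7*6)))) -> (((2*0)+((3*a)+(z+7)))*(((z*3)*(8+x))+((y*a)*(7*6))))
Step 3: at LL: (2*0) -> 0; overall: (((2*0)+((3*a)+(z+7)))*(((z*3)*(8+x))+((y*a)*(7*6)))) -> ((0+((3*a)+(z+7)))*(((z*3)*(8+x))+((y*a)*(7*6))))
Step 4: at L: (0+((3*a)+(z+7))) -> ((3*a)+(z+7)); overall: ((0+((3*a)+(z+7)))*(((z*3)*(8+x))+((y*a)*(7*6)))) -> (((3*a)+(z+7))*(((z*3)*(8+x))+((y*a)*(7*6))))
Step 5: at RRR: (7*6) -> 42; overall: (((3*a)+(z+7))*(((z*3)*(8+x))+((y*a)*(7*6)))) -> (((3*a)+(z+7))*(((z*3)*(8+x))+((y*a)*42)))
Fixed point: (((3*a)+(z+7))*(((z*3)*(8+x))+((y*a)*42)))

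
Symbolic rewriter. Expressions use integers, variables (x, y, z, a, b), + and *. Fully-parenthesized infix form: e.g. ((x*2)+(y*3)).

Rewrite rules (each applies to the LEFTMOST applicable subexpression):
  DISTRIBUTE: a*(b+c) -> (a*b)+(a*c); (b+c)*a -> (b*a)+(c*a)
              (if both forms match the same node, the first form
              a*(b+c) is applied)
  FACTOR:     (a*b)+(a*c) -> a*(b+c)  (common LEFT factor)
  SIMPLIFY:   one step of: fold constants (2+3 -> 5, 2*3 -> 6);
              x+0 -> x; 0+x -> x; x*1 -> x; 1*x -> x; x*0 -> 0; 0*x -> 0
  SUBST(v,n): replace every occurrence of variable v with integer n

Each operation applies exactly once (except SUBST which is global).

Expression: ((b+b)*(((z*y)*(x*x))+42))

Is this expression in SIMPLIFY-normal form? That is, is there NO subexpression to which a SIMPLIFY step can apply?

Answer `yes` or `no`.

Answer: yes

Derivation:
Expression: ((b+b)*(((z*y)*(x*x))+42))
Scanning for simplifiable subexpressions (pre-order)...
  at root: ((b+b)*(((z*y)*(x*x))+42)) (not simplifiable)
  at L: (b+b) (not simplifiable)
  at R: (((z*y)*(x*x))+42) (not simplifiable)
  at RL: ((z*y)*(x*x)) (not simplifiable)
  at RLL: (z*y) (not simplifiable)
  at RLR: (x*x) (not simplifiable)
Result: no simplifiable subexpression found -> normal form.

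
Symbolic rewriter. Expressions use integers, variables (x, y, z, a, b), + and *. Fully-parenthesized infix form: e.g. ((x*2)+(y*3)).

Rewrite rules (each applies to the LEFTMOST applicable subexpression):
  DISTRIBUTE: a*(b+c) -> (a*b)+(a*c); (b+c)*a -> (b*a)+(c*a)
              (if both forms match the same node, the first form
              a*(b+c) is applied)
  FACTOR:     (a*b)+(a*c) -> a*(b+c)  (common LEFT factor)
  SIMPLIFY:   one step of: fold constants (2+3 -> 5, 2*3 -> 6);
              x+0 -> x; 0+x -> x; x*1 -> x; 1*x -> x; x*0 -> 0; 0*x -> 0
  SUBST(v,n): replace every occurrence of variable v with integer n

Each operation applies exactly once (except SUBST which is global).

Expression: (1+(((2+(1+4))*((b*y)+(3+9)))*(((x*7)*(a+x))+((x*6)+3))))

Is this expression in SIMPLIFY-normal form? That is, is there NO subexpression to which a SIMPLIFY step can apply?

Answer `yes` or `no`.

Expression: (1+(((2+(1+4))*((b*y)+(3+9)))*(((x*7)*(a+x))+((x*6)+3))))
Scanning for simplifiable subexpressions (pre-order)...
  at root: (1+(((2+(1+4))*((b*y)+(3+9)))*(((x*7)*(a+x))+((x*6)+3)))) (not simplifiable)
  at R: (((2+(1+4))*((b*y)+(3+9)))*(((x*7)*(a+x))+((x*6)+3))) (not simplifiable)
  at RL: ((2+(1+4))*((b*y)+(3+9))) (not simplifiable)
  at RLL: (2+(1+4)) (not simplifiable)
  at RLLR: (1+4) (SIMPLIFIABLE)
  at RLR: ((b*y)+(3+9)) (not simplifiable)
  at RLRL: (b*y) (not simplifiable)
  at RLRR: (3+9) (SIMPLIFIABLE)
  at RR: (((x*7)*(a+x))+((x*6)+3)) (not simplifiable)
  at RRL: ((x*7)*(a+x)) (not simplifiable)
  at RRLL: (x*7) (not simplifiable)
  at RRLR: (a+x) (not simplifiable)
  at RRR: ((x*6)+3) (not simplifiable)
  at RRRL: (x*6) (not simplifiable)
Found simplifiable subexpr at path RLLR: (1+4)
One SIMPLIFY step would give: (1+(((2+5)*((b*y)+(3+9)))*(((x*7)*(a+x))+((x*6)+3))))
-> NOT in normal form.

Answer: no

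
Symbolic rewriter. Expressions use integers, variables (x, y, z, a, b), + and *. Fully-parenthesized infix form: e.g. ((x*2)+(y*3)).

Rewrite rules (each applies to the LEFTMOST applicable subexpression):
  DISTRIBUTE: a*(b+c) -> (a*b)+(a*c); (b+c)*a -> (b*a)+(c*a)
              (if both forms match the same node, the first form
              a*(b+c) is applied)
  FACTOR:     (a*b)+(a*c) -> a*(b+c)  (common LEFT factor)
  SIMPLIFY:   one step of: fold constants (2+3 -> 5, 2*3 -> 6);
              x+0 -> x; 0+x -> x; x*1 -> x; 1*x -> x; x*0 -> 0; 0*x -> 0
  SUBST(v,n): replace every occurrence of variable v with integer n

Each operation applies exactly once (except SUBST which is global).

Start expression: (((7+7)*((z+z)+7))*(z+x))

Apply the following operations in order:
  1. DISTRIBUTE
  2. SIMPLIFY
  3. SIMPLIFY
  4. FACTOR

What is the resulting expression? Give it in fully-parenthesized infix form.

Start: (((7+7)*((z+z)+7))*(z+x))
Apply DISTRIBUTE at root (target: (((7+7)*((z+z)+7))*(z+x))): (((7+7)*((z+z)+7))*(z+x)) -> ((((7+7)*((z+z)+7))*z)+(((7+7)*((z+z)+7))*x))
Apply SIMPLIFY at LLL (target: (7+7)): ((((7+7)*((z+z)+7))*z)+(((7+7)*((z+z)+7))*x)) -> (((14*((z+z)+7))*z)+(((7+7)*((z+z)+7))*x))
Apply SIMPLIFY at RLL (target: (7+7)): (((14*((z+z)+7))*z)+(((7+7)*((z+z)+7))*x)) -> (((14*((z+z)+7))*z)+((14*((z+z)+7))*x))
Apply FACTOR at root (target: (((14*((z+z)+7))*z)+((14*((z+z)+7))*x))): (((14*((z+z)+7))*z)+((14*((z+z)+7))*x)) -> ((14*((z+z)+7))*(z+x))

Answer: ((14*((z+z)+7))*(z+x))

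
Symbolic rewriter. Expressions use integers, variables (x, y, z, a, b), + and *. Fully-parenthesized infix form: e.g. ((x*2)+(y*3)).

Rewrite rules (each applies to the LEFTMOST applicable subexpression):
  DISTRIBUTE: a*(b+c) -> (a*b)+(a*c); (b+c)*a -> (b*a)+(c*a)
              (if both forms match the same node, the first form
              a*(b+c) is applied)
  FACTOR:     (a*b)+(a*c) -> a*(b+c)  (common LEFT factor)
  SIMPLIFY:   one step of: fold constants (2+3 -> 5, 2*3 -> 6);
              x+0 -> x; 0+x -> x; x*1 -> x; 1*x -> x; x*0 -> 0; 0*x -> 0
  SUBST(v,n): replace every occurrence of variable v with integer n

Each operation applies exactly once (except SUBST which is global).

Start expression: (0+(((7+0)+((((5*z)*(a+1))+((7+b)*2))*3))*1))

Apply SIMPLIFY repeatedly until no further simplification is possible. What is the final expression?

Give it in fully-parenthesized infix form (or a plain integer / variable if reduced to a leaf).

Start: (0+(((7+0)+((((5*z)*(a+1))+((7+b)*2))*3))*1))
Step 1: at root: (0+(((7+0)+((((5*z)*(a+1))+((7+b)*2))*3))*1)) -> (((7+0)+((((5*z)*(a+1))+((7+b)*2))*3))*1); overall: (0+(((7+0)+((((5*z)*(a+1))+((7+b)*2))*3))*1)) -> (((7+0)+((((5*z)*(a+1))+((7+b)*2))*3))*1)
Step 2: at root: (((7+0)+((((5*z)*(a+1))+((7+b)*2))*3))*1) -> ((7+0)+((((5*z)*(a+1))+((7+b)*2))*3)); overall: (((7+0)+((((5*z)*(a+1))+((7+b)*2))*3))*1) -> ((7+0)+((((5*z)*(a+1))+((7+b)*2))*3))
Step 3: at L: (7+0) -> 7; overall: ((7+0)+((((5*z)*(a+1))+((7+b)*2))*3)) -> (7+((((5*z)*(a+1))+((7+b)*2))*3))
Fixed point: (7+((((5*z)*(a+1))+((7+b)*2))*3))

Answer: (7+((((5*z)*(a+1))+((7+b)*2))*3))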